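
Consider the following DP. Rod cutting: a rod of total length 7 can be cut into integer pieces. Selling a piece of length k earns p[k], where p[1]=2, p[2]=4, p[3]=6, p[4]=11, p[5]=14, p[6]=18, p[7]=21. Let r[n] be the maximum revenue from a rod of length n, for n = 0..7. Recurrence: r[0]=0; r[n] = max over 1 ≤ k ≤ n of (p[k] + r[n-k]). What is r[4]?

11

   n    0    1    2    3    4    5    6    7
r[n]    0    2    4    6   11   14   18   21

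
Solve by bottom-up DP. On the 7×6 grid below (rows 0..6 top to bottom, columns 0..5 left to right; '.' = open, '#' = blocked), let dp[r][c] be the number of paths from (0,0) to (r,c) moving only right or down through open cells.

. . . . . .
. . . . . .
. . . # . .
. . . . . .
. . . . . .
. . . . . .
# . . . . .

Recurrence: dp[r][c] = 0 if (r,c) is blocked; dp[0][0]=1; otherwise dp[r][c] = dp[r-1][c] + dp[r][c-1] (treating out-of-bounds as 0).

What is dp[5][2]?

r\c   0   1   2   3   4   5
  0   1   1   1   1   1   1
  1   1   2   3   4   5   6
  2   1   3   6   0   5  11
  3   1   4  10  10  15  26
  4   1   5  15  25  40  66
  5   1   6  21  46  86 152
  6   0   6  27  73 159 311

21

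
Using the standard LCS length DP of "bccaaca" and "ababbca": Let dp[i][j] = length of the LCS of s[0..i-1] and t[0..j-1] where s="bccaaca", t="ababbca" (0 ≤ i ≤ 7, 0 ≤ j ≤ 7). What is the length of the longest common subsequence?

4

   ''  a  b  a  b  b  c  a
''  0  0  0  0  0  0  0  0
 b  0  0  1  1  1  1  1  1
 c  0  0  1  1  1  1  2  2
 c  0  0  1  1  1  1  2  2
 a  0  1  1  2  2  2  2  3
 a  0  1  1  2  2  2  2  3
 c  0  1  1  2  2  2  3  3
 a  0  1  1  2  2  2  3  4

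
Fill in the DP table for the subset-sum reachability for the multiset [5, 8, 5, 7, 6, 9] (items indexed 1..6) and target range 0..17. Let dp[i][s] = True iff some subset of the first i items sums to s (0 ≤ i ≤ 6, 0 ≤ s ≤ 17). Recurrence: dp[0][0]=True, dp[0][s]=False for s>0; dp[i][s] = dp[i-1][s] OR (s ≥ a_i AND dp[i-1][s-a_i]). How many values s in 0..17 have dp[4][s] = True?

i\s   0   1   2   3   4   5   6   7   8   9  10  11  12  13  14  15  16  17
  0   T   F   F   F   F   F   F   F   F   F   F   F   F   F   F   F   F   F
  1   T   F   F   F   F   T   F   F   F   F   F   F   F   F   F   F   F   F
  2   T   F   F   F   F   T   F   F   T   F   F   F   F   T   F   F   F   F
  3   T   F   F   F   F   T   F   F   T   F   T   F   F   T   F   F   F   F
  4   T   F   F   F   F   T   F   T   T   F   T   F   T   T   F   T   F   T
  5   T   F   F   F   F   T   T   T   T   F   T   T   T   T   T   T   T   T
  6   T   F   F   F   F   T   T   T   T   T   T   T   T   T   T   T   T   T

9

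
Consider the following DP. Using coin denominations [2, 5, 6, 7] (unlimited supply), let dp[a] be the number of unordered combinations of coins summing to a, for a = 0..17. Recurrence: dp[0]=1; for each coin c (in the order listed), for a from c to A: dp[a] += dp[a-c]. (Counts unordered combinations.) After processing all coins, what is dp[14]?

after  coin     0     1     2     3     4     5     6     7     8     9    10    11    12    13    14    15    16    17
          2     1     0     1     0     1     0     1     0     1     0     1     0     1     0     1     0     1     0
          5     1     0     1     0     1     1     1     1     1     1     2     1     2     1     2     2     2     2
          6     1     0     1     0     1     1     2     1     2     1     3     2     4     2     4     3     5     4
          7     1     0     1     0     1     1     2     2     2     2     3     3     5     4     6     5     7     7

6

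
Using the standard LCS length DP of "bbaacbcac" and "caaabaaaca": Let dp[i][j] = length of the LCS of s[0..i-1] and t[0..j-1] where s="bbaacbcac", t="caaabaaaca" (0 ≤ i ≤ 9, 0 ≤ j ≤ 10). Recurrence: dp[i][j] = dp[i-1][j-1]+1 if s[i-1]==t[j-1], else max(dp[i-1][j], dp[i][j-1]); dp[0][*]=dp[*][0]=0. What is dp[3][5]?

1

   ''  c  a  a  a  b  a  a  a  c  a
''  0  0  0  0  0  0  0  0  0  0  0
 b  0  0  0  0  0  1  1  1  1  1  1
 b  0  0  0  0  0  1  1  1  1  1  1
 a  0  0  1  1  1  1  2  2  2  2  2
 a  0  0  1  2  2  2  2  3  3  3  3
 c  0  1  1  2  2  2  2  3  3  4  4
 b  0  1  1  2  2  3  3  3  3  4  4
 c  0  1  1  2  2  3  3  3  3  4  4
 a  0  1  2  2  3  3  4  4  4  4  5
 c  0  1  2  2  3  3  4  4  4  5  5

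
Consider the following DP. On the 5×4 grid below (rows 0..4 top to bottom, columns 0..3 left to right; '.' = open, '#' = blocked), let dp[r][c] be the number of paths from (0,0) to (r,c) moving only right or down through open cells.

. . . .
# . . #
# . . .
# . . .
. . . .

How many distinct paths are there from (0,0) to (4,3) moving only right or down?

12

r\c   0   1   2   3
  0   1   1   1   1
  1   0   1   2   0
  2   0   1   3   3
  3   0   1   4   7
  4   0   1   5  12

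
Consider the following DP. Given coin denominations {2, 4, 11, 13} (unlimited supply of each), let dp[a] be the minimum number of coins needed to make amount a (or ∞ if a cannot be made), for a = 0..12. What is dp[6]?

 a  0  1  2  3  4  5  6  7  8  9 10 11 12
dp  0  -  1  -  1  -  2  -  2  -  3  1  3
(- denotes ∞ / unreachable)

2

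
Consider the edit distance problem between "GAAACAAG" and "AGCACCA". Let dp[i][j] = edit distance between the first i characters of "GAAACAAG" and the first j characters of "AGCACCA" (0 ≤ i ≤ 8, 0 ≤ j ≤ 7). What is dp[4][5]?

3

   ''  A  G  C  A  C  C  A
''  0  1  2  3  4  5  6  7
 G  1  1  1  2  3  4  5  6
 A  2  1  2  2  2  3  4  5
 A  3  2  2  3  2  3  4  4
 A  4  3  3  3  3  3  4  4
 C  5  4  4  3  4  3  3  4
 A  6  5  5  4  3  4  4  3
 A  7  6  6  5  4  4  5  4
 G  8  7  6  6  5  5  5  5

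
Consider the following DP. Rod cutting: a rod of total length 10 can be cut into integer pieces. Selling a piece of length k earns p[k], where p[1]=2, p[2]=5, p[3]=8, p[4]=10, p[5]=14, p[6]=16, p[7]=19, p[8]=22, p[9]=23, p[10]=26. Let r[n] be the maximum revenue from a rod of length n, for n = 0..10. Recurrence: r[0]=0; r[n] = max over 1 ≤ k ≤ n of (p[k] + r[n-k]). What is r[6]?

   n    0    1    2    3    4    5    6    7    8    9   10
r[n]    0    2    5    8   10   14   16   19   22   24   28

16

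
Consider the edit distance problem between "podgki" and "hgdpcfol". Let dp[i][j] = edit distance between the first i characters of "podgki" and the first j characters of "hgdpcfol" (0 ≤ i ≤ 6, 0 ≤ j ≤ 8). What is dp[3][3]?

   ''  h  g  d  p  c  f  o  l
''  0  1  2  3  4  5  6  7  8
 p  1  1  2  3  3  4  5  6  7
 o  2  2  2  3  4  4  5  5  6
 d  3  3  3  2  3  4  5  6  6
 g  4  4  3  3  3  4  5  6  7
 k  5  5  4  4  4  4  5  6  7
 i  6  6  5  5  5  5  5  6  7

2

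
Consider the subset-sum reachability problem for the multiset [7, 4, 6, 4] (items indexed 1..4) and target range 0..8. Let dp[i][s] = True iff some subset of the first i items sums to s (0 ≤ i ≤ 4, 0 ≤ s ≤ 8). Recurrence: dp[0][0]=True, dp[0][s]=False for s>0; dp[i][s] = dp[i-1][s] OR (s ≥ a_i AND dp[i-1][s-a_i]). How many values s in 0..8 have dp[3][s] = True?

i\s   0   1   2   3   4   5   6   7   8
  0   T   F   F   F   F   F   F   F   F
  1   T   F   F   F   F   F   F   T   F
  2   T   F   F   F   T   F   F   T   F
  3   T   F   F   F   T   F   T   T   F
  4   T   F   F   F   T   F   T   T   T

4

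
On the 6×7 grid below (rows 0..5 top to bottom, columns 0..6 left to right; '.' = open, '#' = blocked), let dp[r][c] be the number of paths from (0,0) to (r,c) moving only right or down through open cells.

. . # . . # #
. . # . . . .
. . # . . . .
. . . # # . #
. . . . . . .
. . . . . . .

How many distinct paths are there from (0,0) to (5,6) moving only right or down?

51

r\c   0   1   2   3   4   5   6
  0   1   1   0   0   0   0   0
  1   1   2   0   0   0   0   0
  2   1   3   0   0   0   0   0
  3   1   4   4   0   0   0   0
  4   1   5   9   9   9   9   9
  5   1   6  15  24  33  42  51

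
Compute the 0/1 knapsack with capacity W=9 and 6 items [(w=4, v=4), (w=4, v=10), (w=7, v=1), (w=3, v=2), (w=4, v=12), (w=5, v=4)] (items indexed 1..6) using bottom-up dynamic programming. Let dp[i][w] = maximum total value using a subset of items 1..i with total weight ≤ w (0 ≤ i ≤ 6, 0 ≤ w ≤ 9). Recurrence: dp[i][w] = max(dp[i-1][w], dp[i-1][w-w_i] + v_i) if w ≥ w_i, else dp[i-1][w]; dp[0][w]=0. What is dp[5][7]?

i\w   0   1   2   3   4   5   6   7   8   9
  0   0   0   0   0   0   0   0   0   0   0
  1   0   0   0   0   4   4   4   4   4   4
  2   0   0   0   0  10  10  10  10  14  14
  3   0   0   0   0  10  10  10  10  14  14
  4   0   0   0   2  10  10  10  12  14  14
  5   0   0   0   2  12  12  12  14  22  22
  6   0   0   0   2  12  12  12  14  22  22

14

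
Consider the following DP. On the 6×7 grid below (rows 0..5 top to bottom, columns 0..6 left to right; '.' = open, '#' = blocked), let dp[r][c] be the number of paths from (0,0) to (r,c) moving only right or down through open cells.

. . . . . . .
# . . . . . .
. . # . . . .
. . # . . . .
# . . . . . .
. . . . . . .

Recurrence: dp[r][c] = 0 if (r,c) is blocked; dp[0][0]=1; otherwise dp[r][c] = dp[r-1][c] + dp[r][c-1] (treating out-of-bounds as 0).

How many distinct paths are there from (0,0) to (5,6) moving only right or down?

132

r\c   0   1   2   3   4   5   6
  0   1   1   1   1   1   1   1
  1   0   1   2   3   4   5   6
  2   0   1   0   3   7  12  18
  3   0   1   0   3  10  22  40
  4   0   1   1   4  14  36  76
  5   0   1   2   6  20  56 132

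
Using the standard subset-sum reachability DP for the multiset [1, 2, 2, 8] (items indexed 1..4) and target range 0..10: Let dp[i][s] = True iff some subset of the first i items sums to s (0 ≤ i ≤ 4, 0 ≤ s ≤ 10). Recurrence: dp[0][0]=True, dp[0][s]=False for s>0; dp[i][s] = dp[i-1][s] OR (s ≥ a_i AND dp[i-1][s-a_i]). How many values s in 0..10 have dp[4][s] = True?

9

i\s   0   1   2   3   4   5   6   7   8   9  10
  0   T   F   F   F   F   F   F   F   F   F   F
  1   T   T   F   F   F   F   F   F   F   F   F
  2   T   T   T   T   F   F   F   F   F   F   F
  3   T   T   T   T   T   T   F   F   F   F   F
  4   T   T   T   T   T   T   F   F   T   T   T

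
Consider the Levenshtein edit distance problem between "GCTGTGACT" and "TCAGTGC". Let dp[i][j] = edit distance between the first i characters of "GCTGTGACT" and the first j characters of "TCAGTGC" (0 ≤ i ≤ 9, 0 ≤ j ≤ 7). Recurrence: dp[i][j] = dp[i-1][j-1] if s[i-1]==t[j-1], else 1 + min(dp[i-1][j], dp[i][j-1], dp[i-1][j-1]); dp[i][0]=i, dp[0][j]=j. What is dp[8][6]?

4

   ''  T  C  A  G  T  G  C
''  0  1  2  3  4  5  6  7
 G  1  1  2  3  3  4  5  6
 C  2  2  1  2  3  4  5  5
 T  3  2  2  2  3  3  4  5
 G  4  3  3  3  2  3  3  4
 T  5  4  4  4  3  2  3  4
 G  6  5  5  5  4  3  2  3
 A  7  6  6  5  5  4  3  3
 C  8  7  6  6  6  5  4  3
 T  9  8  7  7  7  6  5  4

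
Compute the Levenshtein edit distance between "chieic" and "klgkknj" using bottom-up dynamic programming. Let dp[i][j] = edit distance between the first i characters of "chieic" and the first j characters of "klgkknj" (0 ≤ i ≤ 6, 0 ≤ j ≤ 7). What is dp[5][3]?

   ''  k  l  g  k  k  n  j
''  0  1  2  3  4  5  6  7
 c  1  1  2  3  4  5  6  7
 h  2  2  2  3  4  5  6  7
 i  3  3  3  3  4  5  6  7
 e  4  4  4  4  4  5  6  7
 i  5  5  5  5  5  5  6  7
 c  6  6  6  6  6  6  6  7

5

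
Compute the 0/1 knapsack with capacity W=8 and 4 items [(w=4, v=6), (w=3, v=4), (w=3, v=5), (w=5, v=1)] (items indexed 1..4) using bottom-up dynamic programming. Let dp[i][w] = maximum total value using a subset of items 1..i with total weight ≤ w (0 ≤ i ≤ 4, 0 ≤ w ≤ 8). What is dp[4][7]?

i\w   0   1   2   3   4   5   6   7   8
  0   0   0   0   0   0   0   0   0   0
  1   0   0   0   0   6   6   6   6   6
  2   0   0   0   4   6   6   6  10  10
  3   0   0   0   5   6   6   9  11  11
  4   0   0   0   5   6   6   9  11  11

11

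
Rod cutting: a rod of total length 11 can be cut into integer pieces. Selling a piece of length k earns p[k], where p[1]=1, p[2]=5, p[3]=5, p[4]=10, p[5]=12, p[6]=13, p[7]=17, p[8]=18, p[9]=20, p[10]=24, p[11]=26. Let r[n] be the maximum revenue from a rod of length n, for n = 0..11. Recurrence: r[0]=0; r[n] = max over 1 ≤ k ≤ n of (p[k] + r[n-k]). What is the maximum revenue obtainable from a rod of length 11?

27

   n    0    1    2    3    4    5    6    7    8    9   10   11
r[n]    0    1    5    6   10   12   15   17   20   22   25   27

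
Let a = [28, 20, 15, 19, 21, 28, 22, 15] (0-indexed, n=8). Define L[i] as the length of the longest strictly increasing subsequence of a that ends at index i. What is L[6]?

   i    0    1    2    3    4    5    6    7
a[i]   28   20   15   19   21   28   22   15
L[i]    1    1    1    2    3    4    4    1

4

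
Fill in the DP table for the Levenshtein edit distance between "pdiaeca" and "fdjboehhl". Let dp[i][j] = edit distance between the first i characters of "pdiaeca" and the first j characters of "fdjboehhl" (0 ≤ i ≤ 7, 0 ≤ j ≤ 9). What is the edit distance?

7

   ''  f  d  j  b  o  e  h  h  l
''  0  1  2  3  4  5  6  7  8  9
 p  1  1  2  3  4  5  6  7  8  9
 d  2  2  1  2  3  4  5  6  7  8
 i  3  3  2  2  3  4  5  6  7  8
 a  4  4  3  3  3  4  5  6  7  8
 e  5  5  4  4  4  4  4  5  6  7
 c  6  6  5  5  5  5  5  5  6  7
 a  7  7  6  6  6  6  6  6  6  7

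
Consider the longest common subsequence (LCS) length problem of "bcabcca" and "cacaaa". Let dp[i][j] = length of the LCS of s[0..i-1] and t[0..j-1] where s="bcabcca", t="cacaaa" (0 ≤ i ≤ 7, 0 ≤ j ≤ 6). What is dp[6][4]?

3

   ''  c  a  c  a  a  a
''  0  0  0  0  0  0  0
 b  0  0  0  0  0  0  0
 c  0  1  1  1  1  1  1
 a  0  1  2  2  2  2  2
 b  0  1  2  2  2  2  2
 c  0  1  2  3  3  3  3
 c  0  1  2  3  3  3  3
 a  0  1  2  3  4  4  4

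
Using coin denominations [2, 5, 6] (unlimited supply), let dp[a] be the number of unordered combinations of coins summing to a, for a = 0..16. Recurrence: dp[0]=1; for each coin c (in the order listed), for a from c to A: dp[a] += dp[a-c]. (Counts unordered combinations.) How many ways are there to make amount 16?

5

after  coin     0     1     2     3     4     5     6     7     8     9    10    11    12    13    14    15    16
          2     1     0     1     0     1     0     1     0     1     0     1     0     1     0     1     0     1
          5     1     0     1     0     1     1     1     1     1     1     2     1     2     1     2     2     2
          6     1     0     1     0     1     1     2     1     2     1     3     2     4     2     4     3     5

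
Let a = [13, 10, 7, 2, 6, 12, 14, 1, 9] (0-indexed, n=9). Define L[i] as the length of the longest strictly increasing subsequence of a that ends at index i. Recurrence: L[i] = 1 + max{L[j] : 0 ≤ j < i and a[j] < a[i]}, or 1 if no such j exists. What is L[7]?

1

   i    0    1    2    3    4    5    6    7    8
a[i]   13   10    7    2    6   12   14    1    9
L[i]    1    1    1    1    2    3    4    1    3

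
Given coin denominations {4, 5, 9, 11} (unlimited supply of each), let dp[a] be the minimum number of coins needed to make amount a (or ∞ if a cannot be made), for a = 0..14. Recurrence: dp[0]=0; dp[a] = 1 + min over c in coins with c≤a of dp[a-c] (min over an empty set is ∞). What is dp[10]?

 a  0  1  2  3  4  5  6  7  8  9 10 11 12 13 14
dp  0  -  -  -  1  1  -  -  2  1  2  1  3  2  2
(- denotes ∞ / unreachable)

2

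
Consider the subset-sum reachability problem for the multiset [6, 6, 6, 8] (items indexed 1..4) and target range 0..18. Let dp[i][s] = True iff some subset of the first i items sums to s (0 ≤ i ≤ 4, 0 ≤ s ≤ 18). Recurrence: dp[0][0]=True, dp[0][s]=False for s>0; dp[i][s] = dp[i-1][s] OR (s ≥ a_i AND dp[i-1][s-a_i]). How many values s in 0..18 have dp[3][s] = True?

i\s   0   1   2   3   4   5   6   7   8   9  10  11  12  13  14  15  16  17  18
  0   T   F   F   F   F   F   F   F   F   F   F   F   F   F   F   F   F   F   F
  1   T   F   F   F   F   F   T   F   F   F   F   F   F   F   F   F   F   F   F
  2   T   F   F   F   F   F   T   F   F   F   F   F   T   F   F   F   F   F   F
  3   T   F   F   F   F   F   T   F   F   F   F   F   T   F   F   F   F   F   T
  4   T   F   F   F   F   F   T   F   T   F   F   F   T   F   T   F   F   F   T

4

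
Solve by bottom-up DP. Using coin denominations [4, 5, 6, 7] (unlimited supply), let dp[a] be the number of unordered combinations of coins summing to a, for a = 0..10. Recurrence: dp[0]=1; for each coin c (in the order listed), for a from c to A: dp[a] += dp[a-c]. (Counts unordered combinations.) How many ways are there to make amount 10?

2

after  coin     0     1     2     3     4     5     6     7     8     9    10
          4     1     0     0     0     1     0     0     0     1     0     0
          5     1     0     0     0     1     1     0     0     1     1     1
          6     1     0     0     0     1     1     1     0     1     1     2
          7     1     0     0     0     1     1     1     1     1     1     2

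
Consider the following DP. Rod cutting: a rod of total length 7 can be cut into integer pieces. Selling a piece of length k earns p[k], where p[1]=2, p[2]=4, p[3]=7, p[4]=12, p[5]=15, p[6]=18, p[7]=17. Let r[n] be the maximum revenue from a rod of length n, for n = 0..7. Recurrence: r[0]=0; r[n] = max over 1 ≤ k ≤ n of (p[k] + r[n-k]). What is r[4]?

   n    0    1    2    3    4    5    6    7
r[n]    0    2    4    7   12   15   18   20

12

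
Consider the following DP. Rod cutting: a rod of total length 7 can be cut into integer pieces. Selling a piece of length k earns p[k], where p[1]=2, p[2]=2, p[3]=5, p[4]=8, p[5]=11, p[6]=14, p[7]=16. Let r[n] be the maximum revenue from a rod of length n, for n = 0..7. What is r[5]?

   n    0    1    2    3    4    5    6    7
r[n]    0    2    4    6    8   11   14   16

11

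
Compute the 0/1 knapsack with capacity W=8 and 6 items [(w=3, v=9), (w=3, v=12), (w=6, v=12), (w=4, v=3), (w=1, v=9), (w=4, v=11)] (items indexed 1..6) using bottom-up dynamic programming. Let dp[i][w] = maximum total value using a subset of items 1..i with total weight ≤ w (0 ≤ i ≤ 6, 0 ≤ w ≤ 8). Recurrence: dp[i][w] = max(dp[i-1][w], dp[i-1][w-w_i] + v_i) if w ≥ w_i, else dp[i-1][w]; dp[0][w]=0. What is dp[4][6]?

21

i\w   0   1   2   3   4   5   6   7   8
  0   0   0   0   0   0   0   0   0   0
  1   0   0   0   9   9   9   9   9   9
  2   0   0   0  12  12  12  21  21  21
  3   0   0   0  12  12  12  21  21  21
  4   0   0   0  12  12  12  21  21  21
  5   0   9   9  12  21  21  21  30  30
  6   0   9   9  12  21  21  21  30  32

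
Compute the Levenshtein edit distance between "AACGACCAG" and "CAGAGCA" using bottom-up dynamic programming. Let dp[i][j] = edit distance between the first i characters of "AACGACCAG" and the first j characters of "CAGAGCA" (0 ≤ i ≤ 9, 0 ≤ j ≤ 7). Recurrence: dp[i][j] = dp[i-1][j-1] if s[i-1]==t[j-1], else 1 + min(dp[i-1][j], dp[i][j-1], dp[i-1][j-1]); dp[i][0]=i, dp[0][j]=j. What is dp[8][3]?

6

   ''  C  A  G  A  G  C  A
''  0  1  2  3  4  5  6  7
 A  1  1  1  2  3  4  5  6
 A  2  2  1  2  2  3  4  5
 C  3  2  2  2  3  3  3  4
 G  4  3  3  2  3  3  4  4
 A  5  4  3  3  2  3  4  4
 C  6  5  4  4  3  3  3  4
 C  7  6  5  5  4  4  3  4
 A  8  7  6  6  5  5  4  3
 G  9  8  7  6  6  5  5  4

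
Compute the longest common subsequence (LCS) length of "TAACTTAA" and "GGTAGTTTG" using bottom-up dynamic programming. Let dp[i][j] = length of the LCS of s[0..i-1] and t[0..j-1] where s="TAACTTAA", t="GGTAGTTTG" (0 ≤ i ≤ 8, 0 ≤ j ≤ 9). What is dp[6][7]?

4

   ''  G  G  T  A  G  T  T  T  G
''  0  0  0  0  0  0  0  0  0  0
 T  0  0  0  1  1  1  1  1  1  1
 A  0  0  0  1  2  2  2  2  2  2
 A  0  0  0  1  2  2  2  2  2  2
 C  0  0  0  1  2  2  2  2  2  2
 T  0  0  0  1  2  2  3  3  3  3
 T  0  0  0  1  2  2  3  4  4  4
 A  0  0  0  1  2  2  3  4  4  4
 A  0  0  0  1  2  2  3  4  4  4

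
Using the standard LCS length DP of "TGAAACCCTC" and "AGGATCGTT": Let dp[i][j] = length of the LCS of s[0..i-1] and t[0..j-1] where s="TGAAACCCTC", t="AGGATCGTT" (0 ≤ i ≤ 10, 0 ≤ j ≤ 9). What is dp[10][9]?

   ''  A  G  G  A  T  C  G  T  T
''  0  0  0  0  0  0  0  0  0  0
 T  0  0  0  0  0  1  1  1  1  1
 G  0  0  1  1  1  1  1  2  2  2
 A  0  1  1  1  2  2  2  2  2  2
 A  0  1  1  1  2  2  2  2  2  2
 A  0  1  1  1  2  2  2  2  2  2
 C  0  1  1  1  2  2  3  3  3  3
 C  0  1  1  1  2  2  3  3  3  3
 C  0  1  1  1  2  2  3  3  3  3
 T  0  1  1  1  2  3  3  3  4  4
 C  0  1  1  1  2  3  4  4  4  4

4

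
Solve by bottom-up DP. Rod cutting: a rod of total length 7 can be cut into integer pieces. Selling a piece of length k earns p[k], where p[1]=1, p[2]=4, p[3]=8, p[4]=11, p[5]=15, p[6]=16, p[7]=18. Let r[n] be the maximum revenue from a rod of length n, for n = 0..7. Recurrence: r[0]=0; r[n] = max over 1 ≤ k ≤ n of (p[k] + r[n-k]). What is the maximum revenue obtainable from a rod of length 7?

19

   n    0    1    2    3    4    5    6    7
r[n]    0    1    4    8   11   15   16   19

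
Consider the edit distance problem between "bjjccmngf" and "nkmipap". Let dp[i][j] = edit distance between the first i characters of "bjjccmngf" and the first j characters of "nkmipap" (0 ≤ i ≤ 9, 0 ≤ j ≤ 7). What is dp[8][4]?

7

   ''  n  k  m  i  p  a  p
''  0  1  2  3  4  5  6  7
 b  1  1  2  3  4  5  6  7
 j  2  2  2  3  4  5  6  7
 j  3  3  3  3  4  5  6  7
 c  4  4  4  4  4  5  6  7
 c  5  5  5  5  5  5  6  7
 m  6  6  6  5  6  6  6  7
 n  7  6  7  6  6  7  7  7
 g  8  7  7  7  7  7  8  8
 f  9  8  8  8  8  8  8  9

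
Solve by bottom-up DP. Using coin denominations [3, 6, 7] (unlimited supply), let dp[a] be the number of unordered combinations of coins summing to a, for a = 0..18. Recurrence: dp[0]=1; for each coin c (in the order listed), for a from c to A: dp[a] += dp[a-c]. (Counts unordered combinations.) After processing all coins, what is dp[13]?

2

after  coin     0     1     2     3     4     5     6     7     8     9    10    11    12    13    14    15    16    17    18
          3     1     0     0     1     0     0     1     0     0     1     0     0     1     0     0     1     0     0     1
          6     1     0     0     1     0     0     2     0     0     2     0     0     3     0     0     3     0     0     4
          7     1     0     0     1     0     0     2     1     0     2     1     0     3     2     1     3     2     1     4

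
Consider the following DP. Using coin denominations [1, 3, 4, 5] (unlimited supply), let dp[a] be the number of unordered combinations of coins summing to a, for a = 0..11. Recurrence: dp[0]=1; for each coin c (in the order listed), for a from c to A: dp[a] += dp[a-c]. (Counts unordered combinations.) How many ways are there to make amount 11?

after  coin     0     1     2     3     4     5     6     7     8     9    10    11
          1     1     1     1     1     1     1     1     1     1     1     1     1
          3     1     1     1     2     2     2     3     3     3     4     4     4
          4     1     1     1     2     3     3     4     5     6     7     8     9
          5     1     1     1     2     3     4     5     6     8    10    12    14

14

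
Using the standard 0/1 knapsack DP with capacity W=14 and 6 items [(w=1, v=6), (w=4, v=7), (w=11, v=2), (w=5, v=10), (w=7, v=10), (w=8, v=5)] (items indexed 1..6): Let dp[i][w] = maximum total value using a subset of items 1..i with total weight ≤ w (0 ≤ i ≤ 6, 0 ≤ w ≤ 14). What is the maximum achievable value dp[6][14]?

i\w   0   1   2   3   4   5   6   7   8   9  10  11  12  13  14
  0   0   0   0   0   0   0   0   0   0   0   0   0   0   0   0
  1   0   6   6   6   6   6   6   6   6   6   6   6   6   6   6
  2   0   6   6   6   7  13  13  13  13  13  13  13  13  13  13
  3   0   6   6   6   7  13  13  13  13  13  13  13  13  13  13
  4   0   6   6   6   7  13  16  16  16  17  23  23  23  23  23
  5   0   6   6   6   7  13  16  16  16  17  23  23  23  26  26
  6   0   6   6   6   7  13  16  16  16  17  23  23  23  26  26

26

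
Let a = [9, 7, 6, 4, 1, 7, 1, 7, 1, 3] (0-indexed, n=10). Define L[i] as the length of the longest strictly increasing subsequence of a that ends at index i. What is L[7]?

   i    0    1    2    3    4    5    6    7    8    9
a[i]    9    7    6    4    1    7    1    7    1    3
L[i]    1    1    1    1    1    2    1    2    1    2

2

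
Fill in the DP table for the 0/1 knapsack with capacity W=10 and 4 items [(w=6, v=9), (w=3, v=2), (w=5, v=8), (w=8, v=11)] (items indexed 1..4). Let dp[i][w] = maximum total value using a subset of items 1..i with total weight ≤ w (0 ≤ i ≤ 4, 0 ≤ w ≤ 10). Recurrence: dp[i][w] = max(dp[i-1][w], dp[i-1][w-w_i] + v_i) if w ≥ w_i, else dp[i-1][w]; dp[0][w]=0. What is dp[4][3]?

2

i\w   0   1   2   3   4   5   6   7   8   9  10
  0   0   0   0   0   0   0   0   0   0   0   0
  1   0   0   0   0   0   0   9   9   9   9   9
  2   0   0   0   2   2   2   9   9   9  11  11
  3   0   0   0   2   2   8   9   9  10  11  11
  4   0   0   0   2   2   8   9   9  11  11  11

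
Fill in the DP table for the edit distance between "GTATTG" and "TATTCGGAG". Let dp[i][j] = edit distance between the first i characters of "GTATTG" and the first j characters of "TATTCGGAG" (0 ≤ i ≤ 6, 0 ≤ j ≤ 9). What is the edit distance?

5

   ''  T  A  T  T  C  G  G  A  G
''  0  1  2  3  4  5  6  7  8  9
 G  1  1  2  3  4  5  5  6  7  8
 T  2  1  2  2  3  4  5  6  7  8
 A  3  2  1  2  3  4  5  6  6  7
 T  4  3  2  1  2  3  4  5  6  7
 T  5  4  3  2  1  2  3  4  5  6
 G  6  5  4  3  2  2  2  3  4  5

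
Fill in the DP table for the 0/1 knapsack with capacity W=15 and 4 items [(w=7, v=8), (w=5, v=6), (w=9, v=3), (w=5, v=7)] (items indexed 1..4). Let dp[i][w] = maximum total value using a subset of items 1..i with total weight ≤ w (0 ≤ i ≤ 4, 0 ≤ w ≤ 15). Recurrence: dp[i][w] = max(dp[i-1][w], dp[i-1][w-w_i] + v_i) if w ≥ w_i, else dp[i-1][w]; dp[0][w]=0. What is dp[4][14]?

15

i\w   0   1   2   3   4   5   6   7   8   9  10  11  12  13  14  15
  0   0   0   0   0   0   0   0   0   0   0   0   0   0   0   0   0
  1   0   0   0   0   0   0   0   8   8   8   8   8   8   8   8   8
  2   0   0   0   0   0   6   6   8   8   8   8   8  14  14  14  14
  3   0   0   0   0   0   6   6   8   8   8   8   8  14  14  14  14
  4   0   0   0   0   0   7   7   8   8   8  13  13  15  15  15  15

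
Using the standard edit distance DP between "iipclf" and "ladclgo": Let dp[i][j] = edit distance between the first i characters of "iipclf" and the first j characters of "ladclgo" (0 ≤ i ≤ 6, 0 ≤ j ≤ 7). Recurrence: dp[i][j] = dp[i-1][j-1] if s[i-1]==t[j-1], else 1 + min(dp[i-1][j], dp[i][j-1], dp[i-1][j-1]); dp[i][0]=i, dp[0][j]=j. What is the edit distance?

5

   ''  l  a  d  c  l  g  o
''  0  1  2  3  4  5  6  7
 i  1  1  2  3  4  5  6  7
 i  2  2  2  3  4  5  6  7
 p  3  3  3  3  4  5  6  7
 c  4  4  4  4  3  4  5  6
 l  5  4  5  5  4  3  4  5
 f  6  5  5  6  5  4  4  5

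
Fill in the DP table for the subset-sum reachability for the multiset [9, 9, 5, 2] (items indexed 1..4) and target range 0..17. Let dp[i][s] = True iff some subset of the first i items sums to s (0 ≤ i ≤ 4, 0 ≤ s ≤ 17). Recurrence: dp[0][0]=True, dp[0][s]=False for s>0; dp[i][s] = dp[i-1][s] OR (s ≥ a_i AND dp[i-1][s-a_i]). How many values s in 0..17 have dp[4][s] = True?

i\s   0   1   2   3   4   5   6   7   8   9  10  11  12  13  14  15  16  17
  0   T   F   F   F   F   F   F   F   F   F   F   F   F   F   F   F   F   F
  1   T   F   F   F   F   F   F   F   F   T   F   F   F   F   F   F   F   F
  2   T   F   F   F   F   F   F   F   F   T   F   F   F   F   F   F   F   F
  3   T   F   F   F   F   T   F   F   F   T   F   F   F   F   T   F   F   F
  4   T   F   T   F   F   T   F   T   F   T   F   T   F   F   T   F   T   F

8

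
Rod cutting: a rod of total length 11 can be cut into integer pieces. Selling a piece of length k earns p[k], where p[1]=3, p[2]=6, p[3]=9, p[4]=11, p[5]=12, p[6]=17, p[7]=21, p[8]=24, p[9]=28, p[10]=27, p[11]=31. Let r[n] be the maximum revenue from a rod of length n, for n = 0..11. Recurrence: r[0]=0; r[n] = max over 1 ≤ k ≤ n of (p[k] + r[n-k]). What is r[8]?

24

   n    0    1    2    3    4    5    6    7    8    9   10   11
r[n]    0    3    6    9   12   15   18   21   24   28   31   34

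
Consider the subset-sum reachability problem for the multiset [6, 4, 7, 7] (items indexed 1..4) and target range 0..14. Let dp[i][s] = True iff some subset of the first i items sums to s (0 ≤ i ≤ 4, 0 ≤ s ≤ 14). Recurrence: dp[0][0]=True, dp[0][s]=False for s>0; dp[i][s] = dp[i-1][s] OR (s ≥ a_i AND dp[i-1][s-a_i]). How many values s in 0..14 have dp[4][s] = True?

i\s   0   1   2   3   4   5   6   7   8   9  10  11  12  13  14
  0   T   F   F   F   F   F   F   F   F   F   F   F   F   F   F
  1   T   F   F   F   F   F   T   F   F   F   F   F   F   F   F
  2   T   F   F   F   T   F   T   F   F   F   T   F   F   F   F
  3   T   F   F   F   T   F   T   T   F   F   T   T   F   T   F
  4   T   F   F   F   T   F   T   T   F   F   T   T   F   T   T

8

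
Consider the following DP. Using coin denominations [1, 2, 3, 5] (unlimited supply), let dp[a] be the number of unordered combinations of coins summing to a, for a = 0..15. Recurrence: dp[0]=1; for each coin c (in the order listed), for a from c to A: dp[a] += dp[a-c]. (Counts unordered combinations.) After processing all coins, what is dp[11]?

after  coin     0     1     2     3     4     5     6     7     8     9    10    11    12    13    14    15
          1     1     1     1     1     1     1     1     1     1     1     1     1     1     1     1     1
          2     1     1     2     2     3     3     4     4     5     5     6     6     7     7     8     8
          3     1     1     2     3     4     5     7     8    10    12    14    16    19    21    24    27
          5     1     1     2     3     4     6     8    10    13    16    20    24    29    34    40    47

24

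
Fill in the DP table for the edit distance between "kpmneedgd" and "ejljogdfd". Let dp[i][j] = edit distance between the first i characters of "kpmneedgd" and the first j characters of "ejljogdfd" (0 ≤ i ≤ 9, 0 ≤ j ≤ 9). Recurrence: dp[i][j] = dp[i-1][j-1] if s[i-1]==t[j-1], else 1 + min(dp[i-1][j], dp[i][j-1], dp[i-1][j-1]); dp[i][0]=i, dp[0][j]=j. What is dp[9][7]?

   ''  e  j  l  j  o  g  d  f  d
''  0  1  2  3  4  5  6  7  8  9
 k  1  1  2  3  4  5  6  7  8  9
 p  2  2  2  3  4  5  6  7  8  9
 m  3  3  3  3  4  5  6  7  8  9
 n  4  4  4  4  4  5  6  7  8  9
 e  5  4  5  5  5  5  6  7  8  9
 e  6  5  5  6  6  6  6  7  8  9
 d  7  6  6  6  7  7  7  6  7  8
 g  8  7  7  7  7  8  7  7  7  8
 d  9  8  8  8  8  8  8  7  8  7

7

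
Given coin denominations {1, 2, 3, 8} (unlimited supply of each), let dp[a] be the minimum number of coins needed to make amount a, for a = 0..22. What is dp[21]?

4

 a  0  1  2  3  4  5  6  7  8  9 10 11 12 13 14 15 16 17 18 19 20 21 22
dp  0  1  1  1  2  2  2  3  1  2  2  2  3  3  3  4  2  3  3  3  4  4  4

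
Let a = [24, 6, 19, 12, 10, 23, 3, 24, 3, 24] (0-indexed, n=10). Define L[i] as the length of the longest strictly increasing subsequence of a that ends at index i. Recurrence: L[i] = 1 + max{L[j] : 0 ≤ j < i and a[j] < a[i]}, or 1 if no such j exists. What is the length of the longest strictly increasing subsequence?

   i    0    1    2    3    4    5    6    7    8    9
a[i]   24    6   19   12   10   23    3   24    3   24
L[i]    1    1    2    2    2    3    1    4    1    4

4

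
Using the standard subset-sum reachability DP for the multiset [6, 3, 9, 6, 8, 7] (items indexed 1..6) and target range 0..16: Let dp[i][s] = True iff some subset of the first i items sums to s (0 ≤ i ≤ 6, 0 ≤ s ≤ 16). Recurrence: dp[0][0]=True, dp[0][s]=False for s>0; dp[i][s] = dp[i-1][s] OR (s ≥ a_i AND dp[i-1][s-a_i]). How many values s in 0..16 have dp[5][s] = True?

9

i\s   0   1   2   3   4   5   6   7   8   9  10  11  12  13  14  15  16
  0   T   F   F   F   F   F   F   F   F   F   F   F   F   F   F   F   F
  1   T   F   F   F   F   F   T   F   F   F   F   F   F   F   F   F   F
  2   T   F   F   T   F   F   T   F   F   T   F   F   F   F   F   F   F
  3   T   F   F   T   F   F   T   F   F   T   F   F   T   F   F   T   F
  4   T   F   F   T   F   F   T   F   F   T   F   F   T   F   F   T   F
  5   T   F   F   T   F   F   T   F   T   T   F   T   T   F   T   T   F
  6   T   F   F   T   F   F   T   T   T   T   T   T   T   T   T   T   T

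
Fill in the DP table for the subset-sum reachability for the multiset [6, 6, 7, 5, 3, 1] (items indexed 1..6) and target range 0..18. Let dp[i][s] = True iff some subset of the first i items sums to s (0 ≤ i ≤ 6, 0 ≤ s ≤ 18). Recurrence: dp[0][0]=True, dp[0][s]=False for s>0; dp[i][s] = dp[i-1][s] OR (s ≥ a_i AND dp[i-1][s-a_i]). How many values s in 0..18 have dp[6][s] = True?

i\s   0   1   2   3   4   5   6   7   8   9  10  11  12  13  14  15  16  17  18
  0   T   F   F   F   F   F   F   F   F   F   F   F   F   F   F   F   F   F   F
  1   T   F   F   F   F   F   T   F   F   F   F   F   F   F   F   F   F   F   F
  2   T   F   F   F   F   F   T   F   F   F   F   F   T   F   F   F   F   F   F
  3   T   F   F   F   F   F   T   T   F   F   F   F   T   T   F   F   F   F   F
  4   T   F   F   F   F   T   T   T   F   F   F   T   T   T   F   F   F   T   T
  5   T   F   F   T   F   T   T   T   T   T   T   T   T   T   T   T   T   T   T
  6   T   T   F   T   T   T   T   T   T   T   T   T   T   T   T   T   T   T   T

18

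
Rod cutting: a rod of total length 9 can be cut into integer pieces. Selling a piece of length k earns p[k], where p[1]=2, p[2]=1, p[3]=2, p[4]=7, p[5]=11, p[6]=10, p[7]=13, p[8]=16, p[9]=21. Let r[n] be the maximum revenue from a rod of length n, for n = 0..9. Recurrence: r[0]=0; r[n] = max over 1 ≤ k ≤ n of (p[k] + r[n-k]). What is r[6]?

13

   n    0    1    2    3    4    5    6    7    8    9
r[n]    0    2    4    6    8   11   13   15   17   21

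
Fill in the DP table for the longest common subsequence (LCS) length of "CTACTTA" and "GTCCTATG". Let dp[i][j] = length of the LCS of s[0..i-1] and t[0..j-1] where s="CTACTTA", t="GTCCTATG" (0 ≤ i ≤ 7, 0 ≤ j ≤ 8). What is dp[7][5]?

   ''  G  T  C  C  T  A  T  G
''  0  0  0  0  0  0  0  0  0
 C  0  0  0  1  1  1  1  1  1
 T  0  0  1  1  1  2  2  2  2
 A  0  0  1  1  1  2  3  3  3
 C  0  0  1  2  2  2  3  3  3
 T  0  0  1  2  2  3  3  4  4
 T  0  0  1  2  2  3  3  4  4
 A  0  0  1  2  2  3  4  4  4

3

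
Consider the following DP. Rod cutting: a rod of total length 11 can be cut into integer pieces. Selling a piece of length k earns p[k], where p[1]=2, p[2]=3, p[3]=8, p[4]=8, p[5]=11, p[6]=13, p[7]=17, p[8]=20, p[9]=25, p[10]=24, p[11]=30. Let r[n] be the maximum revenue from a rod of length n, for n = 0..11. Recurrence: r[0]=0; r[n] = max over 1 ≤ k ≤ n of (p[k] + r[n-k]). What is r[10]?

27

   n    0    1    2    3    4    5    6    7    8    9   10   11
r[n]    0    2    4    8   10   12   16   18   20   25   27   30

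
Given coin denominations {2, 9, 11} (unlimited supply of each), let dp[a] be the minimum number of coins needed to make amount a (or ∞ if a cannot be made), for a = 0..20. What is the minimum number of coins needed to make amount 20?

2

 a  0  1  2  3  4  5  6  7  8  9 10 11 12 13 14 15 16 17 18 19 20
dp  0  -  1  -  2  -  3  -  4  1  5  1  6  2  7  3  8  4  2  5  2
(- denotes ∞ / unreachable)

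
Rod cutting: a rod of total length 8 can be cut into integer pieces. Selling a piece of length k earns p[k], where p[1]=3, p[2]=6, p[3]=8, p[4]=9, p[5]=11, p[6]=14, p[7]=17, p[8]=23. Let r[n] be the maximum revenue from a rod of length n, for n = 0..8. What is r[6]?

18

   n    0    1    2    3    4    5    6    7    8
r[n]    0    3    6    9   12   15   18   21   24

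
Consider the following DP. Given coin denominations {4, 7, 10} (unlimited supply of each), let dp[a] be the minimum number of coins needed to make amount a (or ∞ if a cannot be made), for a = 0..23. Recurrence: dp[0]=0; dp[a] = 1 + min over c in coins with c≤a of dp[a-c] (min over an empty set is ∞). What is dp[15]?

3

 a  0  1  2  3  4  5  6  7  8  9 10 11 12 13 14 15 16 17 18 19 20 21 22 23
dp  0  -  -  -  1  -  -  1  2  -  1  2  3  -  2  3  4  2  3  4  2  3  4  5
(- denotes ∞ / unreachable)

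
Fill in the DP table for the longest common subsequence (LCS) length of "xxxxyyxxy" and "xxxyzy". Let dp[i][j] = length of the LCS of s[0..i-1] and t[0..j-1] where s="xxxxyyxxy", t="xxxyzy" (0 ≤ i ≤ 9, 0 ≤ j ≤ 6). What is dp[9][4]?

   ''  x  x  x  y  z  y
''  0  0  0  0  0  0  0
 x  0  1  1  1  1  1  1
 x  0  1  2  2  2  2  2
 x  0  1  2  3  3  3  3
 x  0  1  2  3  3  3  3
 y  0  1  2  3  4  4  4
 y  0  1  2  3  4  4  5
 x  0  1  2  3  4  4  5
 x  0  1  2  3  4  4  5
 y  0  1  2  3  4  4  5

4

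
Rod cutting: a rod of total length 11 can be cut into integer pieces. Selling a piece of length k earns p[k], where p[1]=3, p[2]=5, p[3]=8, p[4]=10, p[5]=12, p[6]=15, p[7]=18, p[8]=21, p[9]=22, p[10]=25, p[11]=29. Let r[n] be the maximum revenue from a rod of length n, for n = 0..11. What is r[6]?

18

   n    0    1    2    3    4    5    6    7    8    9   10   11
r[n]    0    3    6    9   12   15   18   21   24   27   30   33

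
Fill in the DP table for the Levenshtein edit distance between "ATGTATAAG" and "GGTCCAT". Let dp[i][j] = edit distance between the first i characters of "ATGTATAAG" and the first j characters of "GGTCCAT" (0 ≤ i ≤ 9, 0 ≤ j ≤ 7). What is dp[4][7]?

   ''  G  G  T  C  C  A  T
''  0  1  2  3  4  5  6  7
 A  1  1  2  3  4  5  5  6
 T  2  2  2  2  3  4  5  5
 G  3  2  2  3  3  4  5  6
 T  4  3  3  2  3  4  5  5
 A  5  4  4  3  3  4  4  5
 T  6  5  5  4  4  4  5  4
 A  7  6  6  5  5  5  4  5
 A  8  7  7  6  6  6  5  5
 G  9  8  7  7  7  7  6  6

5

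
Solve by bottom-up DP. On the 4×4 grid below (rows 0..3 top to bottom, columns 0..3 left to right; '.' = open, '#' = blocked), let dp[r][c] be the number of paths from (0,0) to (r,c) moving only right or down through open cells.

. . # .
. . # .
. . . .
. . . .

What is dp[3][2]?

r\c   0   1   2   3
  0   1   1   0   0
  1   1   2   0   0
  2   1   3   3   3
  3   1   4   7  10

7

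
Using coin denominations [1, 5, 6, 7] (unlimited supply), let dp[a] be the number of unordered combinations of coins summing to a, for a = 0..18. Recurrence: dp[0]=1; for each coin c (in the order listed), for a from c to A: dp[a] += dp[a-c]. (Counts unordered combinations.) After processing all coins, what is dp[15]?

after  coin     0     1     2     3     4     5     6     7     8     9    10    11    12    13    14    15    16    17    18
          1     1     1     1     1     1     1     1     1     1     1     1     1     1     1     1     1     1     1     1
          5     1     1     1     1     1     2     2     2     2     2     3     3     3     3     3     4     4     4     4
          6     1     1     1     1     1     2     3     3     3     3     4     5     6     6     6     7     8     9    10
          7     1     1     1     1     1     2     3     4     4     4     5     6     8     9    10    11    12    14    16

11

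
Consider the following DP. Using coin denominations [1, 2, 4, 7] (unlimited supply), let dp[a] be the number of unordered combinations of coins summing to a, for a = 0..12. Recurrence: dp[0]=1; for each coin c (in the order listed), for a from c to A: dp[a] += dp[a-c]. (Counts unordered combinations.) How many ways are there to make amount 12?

20

after  coin     0     1     2     3     4     5     6     7     8     9    10    11    12
          1     1     1     1     1     1     1     1     1     1     1     1     1     1
          2     1     1     2     2     3     3     4     4     5     5     6     6     7
          4     1     1     2     2     4     4     6     6     9     9    12    12    16
          7     1     1     2     2     4     4     6     7    10    11    14    16    20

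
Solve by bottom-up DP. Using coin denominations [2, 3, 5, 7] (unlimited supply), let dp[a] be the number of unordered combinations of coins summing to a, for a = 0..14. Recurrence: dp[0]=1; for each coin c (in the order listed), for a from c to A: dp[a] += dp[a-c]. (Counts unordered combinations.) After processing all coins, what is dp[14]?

after  coin     0     1     2     3     4     5     6     7     8     9    10    11    12    13    14
          2     1     0     1     0     1     0     1     0     1     0     1     0     1     0     1
          3     1     0     1     1     1     1     2     1     2     2     2     2     3     2     3
          5     1     0     1     1     1     2     2     2     3     3     4     4     5     5     6
          7     1     0     1     1     1     2     2     3     3     4     5     5     7     7     9

9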